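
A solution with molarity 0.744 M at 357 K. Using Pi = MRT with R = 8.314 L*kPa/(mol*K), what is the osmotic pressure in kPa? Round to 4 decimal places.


Osmotic pressure (van't Hoff): Pi = M*R*T.
RT = 8.314 * 357 = 2968.098
Pi = 0.744 * 2968.098
Pi = 2208.264912 kPa, rounded to 4 dp:

2208.2649 kPa


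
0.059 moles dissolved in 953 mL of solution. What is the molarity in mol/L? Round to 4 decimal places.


Convert volume to liters: V_L = V_mL / 1000.
V_L = 953 / 1000 = 0.953 L
M = n / V_L = 0.059 / 0.953
M = 0.06190976 mol/L, rounded to 4 dp:

0.0619 mol/L


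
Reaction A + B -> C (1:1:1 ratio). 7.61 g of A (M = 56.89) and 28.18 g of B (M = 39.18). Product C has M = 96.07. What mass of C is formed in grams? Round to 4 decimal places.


Find moles of each reactant; the smaller value is the limiting reagent in a 1:1:1 reaction, so moles_C equals moles of the limiter.
n_A = mass_A / M_A = 7.61 / 56.89 = 0.133767 mol
n_B = mass_B / M_B = 28.18 / 39.18 = 0.719245 mol
Limiting reagent: A (smaller), n_limiting = 0.133767 mol
mass_C = n_limiting * M_C = 0.133767 * 96.07
mass_C = 12.85099569 g, rounded to 4 dp:

12.8510 g


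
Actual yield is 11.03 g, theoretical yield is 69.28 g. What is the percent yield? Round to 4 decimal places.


% yield = 100 * actual / theoretical
% yield = 100 * 11.03 / 69.28
% yield = 15.92090069 %, rounded to 4 dp:

15.9209 %


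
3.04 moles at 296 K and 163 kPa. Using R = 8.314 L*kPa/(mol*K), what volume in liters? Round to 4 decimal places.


PV = nRT, solve for V = nRT / P.
nRT = 3.04 * 8.314 * 296 = 7481.2698
V = 7481.2698 / 163
V = 45.89736074 L, rounded to 4 dp:

45.8974 L


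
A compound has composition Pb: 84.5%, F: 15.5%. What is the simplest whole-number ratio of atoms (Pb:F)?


Assume 100 g of compound, divide each mass% by atomic mass to get moles, then normalize by the smallest to get a raw atom ratio.
Moles per 100 g: Pb: 84.5/207.2 = 0.4078, F: 15.5/18.998 = 0.8159
Raw ratio (divide by min = 0.4078): Pb: 1.0, F: 2.001
Multiply by 1 to clear fractions: Pb: 1.0 ~= 1, F: 2.001 ~= 2
Reduce by GCD to get the simplest whole-number ratio:

1:2


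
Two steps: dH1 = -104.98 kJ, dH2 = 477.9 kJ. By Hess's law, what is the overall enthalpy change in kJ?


Hess's law: enthalpy is a state function, so add the step enthalpies.
dH_total = dH1 + dH2 = -104.98 + (477.9)
dH_total = 372.92 kJ:

372.92 kJ


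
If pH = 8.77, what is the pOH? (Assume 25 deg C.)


At 25 deg C, pH + pOH = 14.
pOH = 14 - pH = 14 - 8.77
pOH = 5.23:

5.23


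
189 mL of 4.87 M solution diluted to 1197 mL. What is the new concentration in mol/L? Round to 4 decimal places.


Dilution: M1*V1 = M2*V2, solve for M2.
M2 = M1*V1 / V2
M2 = 4.87 * 189 / 1197
M2 = 920.43 / 1197
M2 = 0.76894737 mol/L, rounded to 4 dp:

0.7689 mol/L


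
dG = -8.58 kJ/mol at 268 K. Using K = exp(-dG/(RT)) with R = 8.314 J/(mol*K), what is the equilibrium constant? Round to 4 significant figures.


dG is in kJ/mol; multiply by 1000 to match R in J/(mol*K).
RT = 8.314 * 268 = 2228.152 J/mol
exponent = -dG*1000 / (RT) = -(-8.58*1000) / 2228.152 = 3.85072473
K = exp(3.85072473)
K = 47.027133, rounded to 4 significant figures:

47.03


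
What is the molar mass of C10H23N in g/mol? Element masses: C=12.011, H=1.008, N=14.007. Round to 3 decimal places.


M = sum(count * atomic_mass) over atoms.
M = 10*12.011 + 23*1.008 + 1*14.007
M = 120.11 + 23.184 + 14.007
M = 157.301 g/mol, rounded to 3 dp:

157.301 g/mol


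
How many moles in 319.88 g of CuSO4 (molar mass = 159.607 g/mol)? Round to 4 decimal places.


n = mass / M
n = 319.88 / 159.607
n = 2.00417275 mol, rounded to 4 dp:

2.0042 mol


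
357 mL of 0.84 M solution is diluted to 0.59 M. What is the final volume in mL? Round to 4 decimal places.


Dilution: M1*V1 = M2*V2, solve for V2.
V2 = M1*V1 / M2
V2 = 0.84 * 357 / 0.59
V2 = 299.88 / 0.59
V2 = 508.27118644 mL, rounded to 4 dp:

508.2712 mL


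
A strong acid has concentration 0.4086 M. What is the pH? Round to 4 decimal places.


A strong acid dissociates completely, so [H+] equals the given concentration.
pH = -log10([H+]) = -log10(0.4086)
pH = 0.38870164, rounded to 4 dp:

0.3887


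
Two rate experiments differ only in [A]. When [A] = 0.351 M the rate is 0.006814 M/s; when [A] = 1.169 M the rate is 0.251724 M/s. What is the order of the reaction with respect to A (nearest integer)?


Rate is proportional to [A]^n, so rate2/rate1 = ([A]2/[A]1)^n. Take logs to solve for n.
rate2/rate1 = 0.251724 / 0.006814 = 36.9422
[A]2/[A]1 = 1.169 / 0.351 = 3.3305
n = ln(36.9422) / ln(3.3305) = 3.0
Nearest integer order:

3


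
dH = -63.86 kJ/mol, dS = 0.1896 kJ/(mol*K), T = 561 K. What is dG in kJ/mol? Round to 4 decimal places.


Gibbs: dG = dH - T*dS (consistent units, dS already in kJ/(mol*K)).
T*dS = 561 * 0.1896 = 106.3656
dG = -63.86 - (106.3656)
dG = -170.2256 kJ/mol, rounded to 4 dp:

-170.2256 kJ/mol


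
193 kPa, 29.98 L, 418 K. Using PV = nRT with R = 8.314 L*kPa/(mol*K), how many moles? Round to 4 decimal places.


PV = nRT, solve for n = PV / (RT).
PV = 193 * 29.98 = 5786.14
RT = 8.314 * 418 = 3475.252
n = 5786.14 / 3475.252
n = 1.66495552 mol, rounded to 4 dp:

1.6650 mol


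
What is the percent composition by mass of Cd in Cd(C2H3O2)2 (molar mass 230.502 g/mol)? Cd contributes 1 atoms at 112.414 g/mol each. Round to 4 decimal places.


pct = 100 * (n_elem * M_elem) / M_total
mass_contribution = 1 * 112.414 = 112.414 g/mol
pct = 100 * 112.414 / 230.502
pct = 48.76920808 %, rounded to 4 dp:

48.7692 %


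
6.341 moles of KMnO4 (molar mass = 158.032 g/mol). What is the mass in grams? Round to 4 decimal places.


mass = n * M
mass = 6.341 * 158.032
mass = 1002.080912 g, rounded to 4 dp:

1002.0809 g


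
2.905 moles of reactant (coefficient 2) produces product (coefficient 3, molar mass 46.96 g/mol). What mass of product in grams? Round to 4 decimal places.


Use the coefficient ratio to convert reactant moles to product moles, then multiply by the product's molar mass.
moles_P = moles_R * (coeff_P / coeff_R) = 2.905 * (3/2) = 4.3575
mass_P = moles_P * M_P = 4.3575 * 46.96
mass_P = 204.6282 g, rounded to 4 dp:

204.6282 g


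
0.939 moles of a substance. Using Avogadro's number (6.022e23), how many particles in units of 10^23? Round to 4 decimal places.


N = n * NA, then divide by 1e23 for the requested units.
N / 1e23 = n * 6.022
N / 1e23 = 0.939 * 6.022
N / 1e23 = 5.654658, rounded to 4 dp:

5.6547


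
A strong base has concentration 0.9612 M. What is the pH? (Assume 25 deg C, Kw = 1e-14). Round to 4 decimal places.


A strong base dissociates completely, so [OH-] equals the given concentration.
pOH = -log10([OH-]) = -log10(0.9612) = 0.017186
pH = 14 - pOH = 14 - 0.017186
pH = 13.982814, rounded to 4 dp:

13.9828


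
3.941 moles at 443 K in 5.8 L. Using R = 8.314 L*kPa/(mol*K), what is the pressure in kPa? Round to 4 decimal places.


PV = nRT, solve for P = nRT / V.
nRT = 3.941 * 8.314 * 443 = 14515.105
P = 14515.105 / 5.8
P = 2502.60431034 kPa, rounded to 4 dp:

2502.6043 kPa


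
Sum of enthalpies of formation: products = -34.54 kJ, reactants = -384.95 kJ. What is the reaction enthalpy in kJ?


dH_rxn = sum(dH_f products) - sum(dH_f reactants)
dH_rxn = -34.54 - (-384.95)
dH_rxn = 350.41 kJ:

350.41 kJ


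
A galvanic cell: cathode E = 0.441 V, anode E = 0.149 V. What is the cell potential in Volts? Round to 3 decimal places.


Standard cell potential: E_cell = E_cathode - E_anode.
E_cell = 0.441 - (0.149)
E_cell = 0.292 V, rounded to 3 dp:

0.292 V


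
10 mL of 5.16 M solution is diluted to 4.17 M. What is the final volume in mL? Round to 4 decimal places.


Dilution: M1*V1 = M2*V2, solve for V2.
V2 = M1*V1 / M2
V2 = 5.16 * 10 / 4.17
V2 = 51.6 / 4.17
V2 = 12.37410072 mL, rounded to 4 dp:

12.3741 mL


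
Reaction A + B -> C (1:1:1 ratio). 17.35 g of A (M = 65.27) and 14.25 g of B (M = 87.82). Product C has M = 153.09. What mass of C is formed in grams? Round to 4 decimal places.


Find moles of each reactant; the smaller value is the limiting reagent in a 1:1:1 reaction, so moles_C equals moles of the limiter.
n_A = mass_A / M_A = 17.35 / 65.27 = 0.265819 mol
n_B = mass_B / M_B = 14.25 / 87.82 = 0.162264 mol
Limiting reagent: B (smaller), n_limiting = 0.162264 mol
mass_C = n_limiting * M_C = 0.162264 * 153.09
mass_C = 24.84099576 g, rounded to 4 dp:

24.8410 g


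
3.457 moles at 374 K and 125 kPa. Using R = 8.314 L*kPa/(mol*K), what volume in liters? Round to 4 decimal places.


PV = nRT, solve for V = nRT / P.
nRT = 3.457 * 8.314 * 374 = 10749.3203
V = 10749.3203 / 125
V = 85.9945624 L, rounded to 4 dp:

85.9946 L


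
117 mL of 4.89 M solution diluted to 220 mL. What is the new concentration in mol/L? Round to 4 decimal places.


Dilution: M1*V1 = M2*V2, solve for M2.
M2 = M1*V1 / V2
M2 = 4.89 * 117 / 220
M2 = 572.13 / 220
M2 = 2.60059091 mol/L, rounded to 4 dp:

2.6006 mol/L


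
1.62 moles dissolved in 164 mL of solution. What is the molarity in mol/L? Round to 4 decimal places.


Convert volume to liters: V_L = V_mL / 1000.
V_L = 164 / 1000 = 0.164 L
M = n / V_L = 1.62 / 0.164
M = 9.87804878 mol/L, rounded to 4 dp:

9.8780 mol/L


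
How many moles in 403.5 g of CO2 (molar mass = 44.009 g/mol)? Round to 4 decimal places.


n = mass / M
n = 403.5 / 44.009
n = 9.16857915 mol, rounded to 4 dp:

9.1686 mol


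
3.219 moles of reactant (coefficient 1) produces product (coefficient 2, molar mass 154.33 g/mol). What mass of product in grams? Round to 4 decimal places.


Use the coefficient ratio to convert reactant moles to product moles, then multiply by the product's molar mass.
moles_P = moles_R * (coeff_P / coeff_R) = 3.219 * (2/1) = 6.438
mass_P = moles_P * M_P = 6.438 * 154.33
mass_P = 993.57654 g, rounded to 4 dp:

993.5765 g


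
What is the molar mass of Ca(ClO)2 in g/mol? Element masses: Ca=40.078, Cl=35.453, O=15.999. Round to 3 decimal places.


M = sum(count * atomic_mass) over atoms.
M = 1*40.078 + 2*35.453 + 2*15.999
M = 40.078 + 70.906 + 31.998
M = 142.982 g/mol, rounded to 3 dp:

142.982 g/mol


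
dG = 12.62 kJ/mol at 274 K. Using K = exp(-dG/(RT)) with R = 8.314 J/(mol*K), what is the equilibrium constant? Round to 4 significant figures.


dG is in kJ/mol; multiply by 1000 to match R in J/(mol*K).
RT = 8.314 * 274 = 2278.036 J/mol
exponent = -dG*1000 / (RT) = -(12.62*1000) / 2278.036 = -5.53985977
K = exp(-5.53985977)
K = 0.0039270775, rounded to 4 significant figures:

0.003927


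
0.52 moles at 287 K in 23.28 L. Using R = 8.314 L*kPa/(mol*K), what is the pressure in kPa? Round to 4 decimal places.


PV = nRT, solve for P = nRT / V.
nRT = 0.52 * 8.314 * 287 = 1240.7814
P = 1240.7814 / 23.28
P = 53.2981701 kPa, rounded to 4 dp:

53.2982 kPa


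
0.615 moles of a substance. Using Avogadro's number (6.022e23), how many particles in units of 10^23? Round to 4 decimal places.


N = n * NA, then divide by 1e23 for the requested units.
N / 1e23 = n * 6.022
N / 1e23 = 0.615 * 6.022
N / 1e23 = 3.70353, rounded to 4 dp:

3.7035


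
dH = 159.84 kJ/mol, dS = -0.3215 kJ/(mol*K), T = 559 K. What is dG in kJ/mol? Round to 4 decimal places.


Gibbs: dG = dH - T*dS (consistent units, dS already in kJ/(mol*K)).
T*dS = 559 * -0.3215 = -179.7185
dG = 159.84 - (-179.7185)
dG = 339.5585 kJ/mol, rounded to 4 dp:

339.5585 kJ/mol


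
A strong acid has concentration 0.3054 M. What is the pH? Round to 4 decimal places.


A strong acid dissociates completely, so [H+] equals the given concentration.
pH = -log10([H+]) = -log10(0.3054)
pH = 0.51513097, rounded to 4 dp:

0.5151


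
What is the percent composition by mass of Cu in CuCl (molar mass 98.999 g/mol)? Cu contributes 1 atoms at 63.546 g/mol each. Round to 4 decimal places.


pct = 100 * (n_elem * M_elem) / M_total
mass_contribution = 1 * 63.546 = 63.546 g/mol
pct = 100 * 63.546 / 98.999
pct = 64.18852716 %, rounded to 4 dp:

64.1885 %


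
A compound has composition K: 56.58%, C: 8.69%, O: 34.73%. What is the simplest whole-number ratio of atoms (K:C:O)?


Assume 100 g of compound, divide each mass% by atomic mass to get moles, then normalize by the smallest to get a raw atom ratio.
Moles per 100 g: K: 56.58/39.098 = 1.4471, C: 8.69/12.011 = 0.7235, O: 34.73/15.999 = 2.1708
Raw ratio (divide by min = 0.7235): K: 2.0, C: 1.0, O: 3.0
Multiply by 1 to clear fractions: K: 2.0 ~= 2, C: 1.0 ~= 1, O: 3.0 ~= 3
Reduce by GCD to get the simplest whole-number ratio:

2:1:3


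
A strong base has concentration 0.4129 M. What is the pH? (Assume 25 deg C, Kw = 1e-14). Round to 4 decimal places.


A strong base dissociates completely, so [OH-] equals the given concentration.
pOH = -log10([OH-]) = -log10(0.4129) = 0.384155
pH = 14 - pOH = 14 - 0.384155
pH = 13.615845, rounded to 4 dp:

13.6158


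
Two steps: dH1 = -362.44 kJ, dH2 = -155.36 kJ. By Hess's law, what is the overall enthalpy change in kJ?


Hess's law: enthalpy is a state function, so add the step enthalpies.
dH_total = dH1 + dH2 = -362.44 + (-155.36)
dH_total = -517.8 kJ:

-517.80 kJ


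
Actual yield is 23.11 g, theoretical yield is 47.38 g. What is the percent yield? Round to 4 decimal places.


% yield = 100 * actual / theoretical
% yield = 100 * 23.11 / 47.38
% yield = 48.77585479 %, rounded to 4 dp:

48.7759 %


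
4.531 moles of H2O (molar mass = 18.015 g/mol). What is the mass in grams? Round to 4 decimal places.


mass = n * M
mass = 4.531 * 18.015
mass = 81.625965 g, rounded to 4 dp:

81.6260 g


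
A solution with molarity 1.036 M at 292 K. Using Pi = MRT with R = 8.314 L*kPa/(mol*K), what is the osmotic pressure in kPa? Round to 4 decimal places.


Osmotic pressure (van't Hoff): Pi = M*R*T.
RT = 8.314 * 292 = 2427.688
Pi = 1.036 * 2427.688
Pi = 2515.084768 kPa, rounded to 4 dp:

2515.0848 kPa


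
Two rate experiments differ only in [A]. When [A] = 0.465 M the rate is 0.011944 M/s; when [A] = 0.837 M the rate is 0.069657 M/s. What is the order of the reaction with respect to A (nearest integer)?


Rate is proportional to [A]^n, so rate2/rate1 = ([A]2/[A]1)^n. Take logs to solve for n.
rate2/rate1 = 0.069657 / 0.011944 = 5.832
[A]2/[A]1 = 0.837 / 0.465 = 1.8
n = ln(5.832) / ln(1.8) = 3.0
Nearest integer order:

3


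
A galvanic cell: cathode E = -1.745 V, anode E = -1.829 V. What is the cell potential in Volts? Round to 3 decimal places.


Standard cell potential: E_cell = E_cathode - E_anode.
E_cell = -1.745 - (-1.829)
E_cell = 0.084 V, rounded to 3 dp:

0.084 V


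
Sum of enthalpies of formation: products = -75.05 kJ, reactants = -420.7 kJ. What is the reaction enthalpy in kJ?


dH_rxn = sum(dH_f products) - sum(dH_f reactants)
dH_rxn = -75.05 - (-420.7)
dH_rxn = 345.65 kJ:

345.65 kJ


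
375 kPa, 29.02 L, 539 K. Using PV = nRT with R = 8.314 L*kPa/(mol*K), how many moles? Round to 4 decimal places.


PV = nRT, solve for n = PV / (RT).
PV = 375 * 29.02 = 10882.5
RT = 8.314 * 539 = 4481.246
n = 10882.5 / 4481.246
n = 2.42845405 mol, rounded to 4 dp:

2.4285 mol


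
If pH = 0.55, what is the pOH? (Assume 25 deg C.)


At 25 deg C, pH + pOH = 14.
pOH = 14 - pH = 14 - 0.55
pOH = 13.45:

13.45


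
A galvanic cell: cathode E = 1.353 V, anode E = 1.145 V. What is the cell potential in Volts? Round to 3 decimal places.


Standard cell potential: E_cell = E_cathode - E_anode.
E_cell = 1.353 - (1.145)
E_cell = 0.208 V, rounded to 3 dp:

0.208 V


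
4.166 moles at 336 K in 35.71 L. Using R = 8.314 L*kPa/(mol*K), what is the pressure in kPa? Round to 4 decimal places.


PV = nRT, solve for P = nRT / V.
nRT = 4.166 * 8.314 * 336 = 11637.7377
P = 11637.7377 / 35.71
P = 325.89576309 kPa, rounded to 4 dp:

325.8958 kPa


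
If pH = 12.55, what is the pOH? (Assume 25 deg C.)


At 25 deg C, pH + pOH = 14.
pOH = 14 - pH = 14 - 12.55
pOH = 1.45:

1.45


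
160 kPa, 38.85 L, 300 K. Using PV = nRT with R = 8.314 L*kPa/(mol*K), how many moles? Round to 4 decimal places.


PV = nRT, solve for n = PV / (RT).
PV = 160 * 38.85 = 6216.0
RT = 8.314 * 300 = 2494.2
n = 6216.0 / 2494.2
n = 2.49218186 mol, rounded to 4 dp:

2.4922 mol


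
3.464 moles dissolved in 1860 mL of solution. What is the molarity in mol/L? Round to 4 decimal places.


Convert volume to liters: V_L = V_mL / 1000.
V_L = 1860 / 1000 = 1.86 L
M = n / V_L = 3.464 / 1.86
M = 1.86236559 mol/L, rounded to 4 dp:

1.8624 mol/L


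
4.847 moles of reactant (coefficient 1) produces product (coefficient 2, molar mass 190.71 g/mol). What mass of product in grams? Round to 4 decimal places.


Use the coefficient ratio to convert reactant moles to product moles, then multiply by the product's molar mass.
moles_P = moles_R * (coeff_P / coeff_R) = 4.847 * (2/1) = 9.694
mass_P = moles_P * M_P = 9.694 * 190.71
mass_P = 1848.74274 g, rounded to 4 dp:

1848.7427 g


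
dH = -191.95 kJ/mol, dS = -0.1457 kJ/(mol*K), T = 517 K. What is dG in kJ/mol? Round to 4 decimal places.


Gibbs: dG = dH - T*dS (consistent units, dS already in kJ/(mol*K)).
T*dS = 517 * -0.1457 = -75.3269
dG = -191.95 - (-75.3269)
dG = -116.6231 kJ/mol, rounded to 4 dp:

-116.6231 kJ/mol


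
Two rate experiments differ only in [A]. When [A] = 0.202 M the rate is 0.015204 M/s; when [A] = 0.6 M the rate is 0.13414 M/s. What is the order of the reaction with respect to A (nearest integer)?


Rate is proportional to [A]^n, so rate2/rate1 = ([A]2/[A]1)^n. Take logs to solve for n.
rate2/rate1 = 0.13414 / 0.015204 = 8.8227
[A]2/[A]1 = 0.6 / 0.202 = 2.9703
n = ln(8.8227) / ln(2.9703) = 2.0
Nearest integer order:

2


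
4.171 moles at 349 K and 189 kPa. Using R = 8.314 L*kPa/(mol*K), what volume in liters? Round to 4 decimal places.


PV = nRT, solve for V = nRT / P.
nRT = 4.171 * 8.314 * 349 = 12102.5152
V = 12102.5152 / 189
V = 64.03447196 L, rounded to 4 dp:

64.0345 L


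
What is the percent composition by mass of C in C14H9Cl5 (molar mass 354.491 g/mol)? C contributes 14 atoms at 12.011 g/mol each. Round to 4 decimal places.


pct = 100 * (n_elem * M_elem) / M_total
mass_contribution = 14 * 12.011 = 168.154 g/mol
pct = 100 * 168.154 / 354.491
pct = 47.43533686 %, rounded to 4 dp:

47.4353 %


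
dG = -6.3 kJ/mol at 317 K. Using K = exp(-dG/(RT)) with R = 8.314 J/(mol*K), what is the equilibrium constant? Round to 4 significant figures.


dG is in kJ/mol; multiply by 1000 to match R in J/(mol*K).
RT = 8.314 * 317 = 2635.538 J/mol
exponent = -dG*1000 / (RT) = -(-6.3*1000) / 2635.538 = 2.39040378
K = exp(2.39040378)
K = 10.917901, rounded to 4 significant figures:

10.92


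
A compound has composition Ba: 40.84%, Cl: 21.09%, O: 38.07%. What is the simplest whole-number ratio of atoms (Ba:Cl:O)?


Assume 100 g of compound, divide each mass% by atomic mass to get moles, then normalize by the smallest to get a raw atom ratio.
Moles per 100 g: Ba: 40.84/137.327 = 0.2974, Cl: 21.09/35.453 = 0.5949, O: 38.07/15.999 = 2.3795
Raw ratio (divide by min = 0.2974): Ba: 1.0, Cl: 2.0, O: 8.001
Multiply by 1 to clear fractions: Ba: 1.0 ~= 1, Cl: 2.0 ~= 2, O: 8.001 ~= 8
Reduce by GCD to get the simplest whole-number ratio:

1:2:8


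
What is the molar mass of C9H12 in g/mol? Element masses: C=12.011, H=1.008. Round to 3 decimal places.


M = sum(count * atomic_mass) over atoms.
M = 9*12.011 + 12*1.008
M = 108.099 + 12.096
M = 120.195 g/mol, rounded to 3 dp:

120.195 g/mol


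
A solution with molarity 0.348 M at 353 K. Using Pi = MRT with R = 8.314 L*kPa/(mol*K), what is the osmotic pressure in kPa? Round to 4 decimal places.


Osmotic pressure (van't Hoff): Pi = M*R*T.
RT = 8.314 * 353 = 2934.842
Pi = 0.348 * 2934.842
Pi = 1021.325016 kPa, rounded to 4 dp:

1021.3250 kPa


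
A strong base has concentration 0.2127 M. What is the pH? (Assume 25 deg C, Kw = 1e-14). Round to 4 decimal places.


A strong base dissociates completely, so [OH-] equals the given concentration.
pOH = -log10([OH-]) = -log10(0.2127) = 0.672233
pH = 14 - pOH = 14 - 0.672233
pH = 13.327767, rounded to 4 dp:

13.3278


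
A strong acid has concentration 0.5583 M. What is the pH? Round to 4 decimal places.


A strong acid dissociates completely, so [H+] equals the given concentration.
pH = -log10([H+]) = -log10(0.5583)
pH = 0.25313237, rounded to 4 dp:

0.2531


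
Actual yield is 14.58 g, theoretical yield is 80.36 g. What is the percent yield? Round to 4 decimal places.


% yield = 100 * actual / theoretical
% yield = 100 * 14.58 / 80.36
% yield = 18.1433549 %, rounded to 4 dp:

18.1434 %


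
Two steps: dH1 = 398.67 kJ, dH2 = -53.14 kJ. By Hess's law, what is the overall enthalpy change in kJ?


Hess's law: enthalpy is a state function, so add the step enthalpies.
dH_total = dH1 + dH2 = 398.67 + (-53.14)
dH_total = 345.53 kJ:

345.53 kJ


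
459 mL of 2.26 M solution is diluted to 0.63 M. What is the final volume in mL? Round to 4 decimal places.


Dilution: M1*V1 = M2*V2, solve for V2.
V2 = M1*V1 / M2
V2 = 2.26 * 459 / 0.63
V2 = 1037.34 / 0.63
V2 = 1646.57142857 mL, rounded to 4 dp:

1646.5714 mL


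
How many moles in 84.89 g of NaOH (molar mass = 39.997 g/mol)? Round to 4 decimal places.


n = mass / M
n = 84.89 / 39.997
n = 2.12240918 mol, rounded to 4 dp:

2.1224 mol


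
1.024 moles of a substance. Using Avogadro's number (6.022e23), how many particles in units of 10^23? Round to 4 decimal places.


N = n * NA, then divide by 1e23 for the requested units.
N / 1e23 = n * 6.022
N / 1e23 = 1.024 * 6.022
N / 1e23 = 6.166528, rounded to 4 dp:

6.1665


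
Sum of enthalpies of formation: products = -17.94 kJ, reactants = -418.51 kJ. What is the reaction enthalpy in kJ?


dH_rxn = sum(dH_f products) - sum(dH_f reactants)
dH_rxn = -17.94 - (-418.51)
dH_rxn = 400.57 kJ:

400.57 kJ


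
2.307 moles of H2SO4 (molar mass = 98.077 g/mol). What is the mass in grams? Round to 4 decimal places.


mass = n * M
mass = 2.307 * 98.077
mass = 226.263639 g, rounded to 4 dp:

226.2636 g


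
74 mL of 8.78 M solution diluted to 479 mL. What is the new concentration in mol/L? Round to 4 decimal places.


Dilution: M1*V1 = M2*V2, solve for M2.
M2 = M1*V1 / V2
M2 = 8.78 * 74 / 479
M2 = 649.72 / 479
M2 = 1.35640919 mol/L, rounded to 4 dp:

1.3564 mol/L


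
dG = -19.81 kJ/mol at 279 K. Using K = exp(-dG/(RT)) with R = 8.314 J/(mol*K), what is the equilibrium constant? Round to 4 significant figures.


dG is in kJ/mol; multiply by 1000 to match R in J/(mol*K).
RT = 8.314 * 279 = 2319.606 J/mol
exponent = -dG*1000 / (RT) = -(-19.81*1000) / 2319.606 = 8.54024347
K = exp(8.54024347)
K = 5116.5899, rounded to 4 significant figures:

5117


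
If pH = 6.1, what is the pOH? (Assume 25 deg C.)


At 25 deg C, pH + pOH = 14.
pOH = 14 - pH = 14 - 6.1
pOH = 7.9:

7.90


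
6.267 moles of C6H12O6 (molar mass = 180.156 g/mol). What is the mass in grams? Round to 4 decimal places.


mass = n * M
mass = 6.267 * 180.156
mass = 1129.037652 g, rounded to 4 dp:

1129.0377 g


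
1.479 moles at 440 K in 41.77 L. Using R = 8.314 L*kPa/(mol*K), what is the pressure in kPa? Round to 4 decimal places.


PV = nRT, solve for P = nRT / V.
nRT = 1.479 * 8.314 * 440 = 5410.4186
P = 5410.4186 / 41.77
P = 129.52881494 kPa, rounded to 4 dp:

129.5288 kPa


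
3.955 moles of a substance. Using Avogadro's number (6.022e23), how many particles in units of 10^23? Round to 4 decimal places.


N = n * NA, then divide by 1e23 for the requested units.
N / 1e23 = n * 6.022
N / 1e23 = 3.955 * 6.022
N / 1e23 = 23.81701, rounded to 4 dp:

23.8170


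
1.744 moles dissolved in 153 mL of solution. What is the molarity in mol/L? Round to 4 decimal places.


Convert volume to liters: V_L = V_mL / 1000.
V_L = 153 / 1000 = 0.153 L
M = n / V_L = 1.744 / 0.153
M = 11.39869281 mol/L, rounded to 4 dp:

11.3987 mol/L


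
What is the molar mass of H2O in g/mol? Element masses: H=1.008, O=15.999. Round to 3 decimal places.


M = sum(count * atomic_mass) over atoms.
M = 2*1.008 + 1*15.999
M = 2.016 + 15.999
M = 18.015 g/mol, rounded to 3 dp:

18.015 g/mol


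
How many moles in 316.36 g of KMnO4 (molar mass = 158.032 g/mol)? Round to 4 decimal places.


n = mass / M
n = 316.36 / 158.032
n = 2.00187304 mol, rounded to 4 dp:

2.0019 mol


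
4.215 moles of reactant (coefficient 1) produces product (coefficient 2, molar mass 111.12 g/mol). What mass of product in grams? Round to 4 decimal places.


Use the coefficient ratio to convert reactant moles to product moles, then multiply by the product's molar mass.
moles_P = moles_R * (coeff_P / coeff_R) = 4.215 * (2/1) = 8.43
mass_P = moles_P * M_P = 8.43 * 111.12
mass_P = 936.7416 g, rounded to 4 dp:

936.7416 g


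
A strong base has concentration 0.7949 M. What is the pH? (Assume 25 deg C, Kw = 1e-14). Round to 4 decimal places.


A strong base dissociates completely, so [OH-] equals the given concentration.
pOH = -log10([OH-]) = -log10(0.7949) = 0.099688
pH = 14 - pOH = 14 - 0.099688
pH = 13.900312, rounded to 4 dp:

13.9003


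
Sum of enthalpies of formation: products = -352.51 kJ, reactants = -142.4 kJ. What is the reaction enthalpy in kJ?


dH_rxn = sum(dH_f products) - sum(dH_f reactants)
dH_rxn = -352.51 - (-142.4)
dH_rxn = -210.11 kJ:

-210.11 kJ


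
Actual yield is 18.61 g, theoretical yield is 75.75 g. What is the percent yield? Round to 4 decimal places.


% yield = 100 * actual / theoretical
% yield = 100 * 18.61 / 75.75
% yield = 24.56765677 %, rounded to 4 dp:

24.5677 %


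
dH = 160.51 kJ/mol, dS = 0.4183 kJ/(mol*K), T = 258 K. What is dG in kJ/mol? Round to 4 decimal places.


Gibbs: dG = dH - T*dS (consistent units, dS already in kJ/(mol*K)).
T*dS = 258 * 0.4183 = 107.9214
dG = 160.51 - (107.9214)
dG = 52.5886 kJ/mol, rounded to 4 dp:

52.5886 kJ/mol


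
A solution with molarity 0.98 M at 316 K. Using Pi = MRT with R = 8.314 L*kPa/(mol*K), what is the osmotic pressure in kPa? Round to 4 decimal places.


Osmotic pressure (van't Hoff): Pi = M*R*T.
RT = 8.314 * 316 = 2627.224
Pi = 0.98 * 2627.224
Pi = 2574.67952 kPa, rounded to 4 dp:

2574.6795 kPa


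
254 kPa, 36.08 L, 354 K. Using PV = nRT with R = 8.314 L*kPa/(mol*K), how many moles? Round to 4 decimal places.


PV = nRT, solve for n = PV / (RT).
PV = 254 * 36.08 = 9164.32
RT = 8.314 * 354 = 2943.156
n = 9164.32 / 2943.156
n = 3.11377311 mol, rounded to 4 dp:

3.1138 mol


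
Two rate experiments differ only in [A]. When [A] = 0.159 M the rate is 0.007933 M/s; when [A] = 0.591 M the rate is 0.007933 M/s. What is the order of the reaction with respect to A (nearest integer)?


Rate is proportional to [A]^n, so rate2/rate1 = ([A]2/[A]1)^n. Take logs to solve for n.
rate2/rate1 = 0.007933 / 0.007933 = 1.0
[A]2/[A]1 = 0.591 / 0.159 = 3.717
n = ln(1.0) / ln(3.717) = 0.0
Nearest integer order:

0


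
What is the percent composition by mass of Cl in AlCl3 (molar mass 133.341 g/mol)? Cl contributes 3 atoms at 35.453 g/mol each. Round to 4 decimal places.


pct = 100 * (n_elem * M_elem) / M_total
mass_contribution = 3 * 35.453 = 106.359 g/mol
pct = 100 * 106.359 / 133.341
pct = 79.76466353 %, rounded to 4 dp:

79.7647 %


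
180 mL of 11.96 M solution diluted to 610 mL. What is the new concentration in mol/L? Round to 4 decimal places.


Dilution: M1*V1 = M2*V2, solve for M2.
M2 = M1*V1 / V2
M2 = 11.96 * 180 / 610
M2 = 2152.8 / 610
M2 = 3.52918033 mol/L, rounded to 4 dp:

3.5292 mol/L


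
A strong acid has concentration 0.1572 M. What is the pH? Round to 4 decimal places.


A strong acid dissociates completely, so [H+] equals the given concentration.
pH = -log10([H+]) = -log10(0.1572)
pH = 0.80354746, rounded to 4 dp:

0.8035


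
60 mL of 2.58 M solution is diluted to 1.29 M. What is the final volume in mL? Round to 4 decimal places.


Dilution: M1*V1 = M2*V2, solve for V2.
V2 = M1*V1 / M2
V2 = 2.58 * 60 / 1.29
V2 = 154.8 / 1.29
V2 = 120.0 mL, rounded to 4 dp:

120.0000 mL


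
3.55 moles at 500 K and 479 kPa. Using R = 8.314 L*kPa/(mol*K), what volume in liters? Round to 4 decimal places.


PV = nRT, solve for V = nRT / P.
nRT = 3.55 * 8.314 * 500 = 14757.35
V = 14757.35 / 479
V = 30.80866388 L, rounded to 4 dp:

30.8087 L


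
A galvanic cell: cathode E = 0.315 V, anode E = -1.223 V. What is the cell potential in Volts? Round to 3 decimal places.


Standard cell potential: E_cell = E_cathode - E_anode.
E_cell = 0.315 - (-1.223)
E_cell = 1.538 V, rounded to 3 dp:

1.538 V


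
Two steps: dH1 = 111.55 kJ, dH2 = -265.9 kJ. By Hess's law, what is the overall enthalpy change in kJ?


Hess's law: enthalpy is a state function, so add the step enthalpies.
dH_total = dH1 + dH2 = 111.55 + (-265.9)
dH_total = -154.35 kJ:

-154.35 kJ


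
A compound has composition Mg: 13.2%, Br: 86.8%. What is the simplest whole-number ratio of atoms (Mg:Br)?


Assume 100 g of compound, divide each mass% by atomic mass to get moles, then normalize by the smallest to get a raw atom ratio.
Moles per 100 g: Mg: 13.2/24.305 = 0.5431, Br: 86.8/79.904 = 1.0863
Raw ratio (divide by min = 0.5431): Mg: 1.0, Br: 2.0
Multiply by 1 to clear fractions: Mg: 1.0 ~= 1, Br: 2.0 ~= 2
Reduce by GCD to get the simplest whole-number ratio:

1:2


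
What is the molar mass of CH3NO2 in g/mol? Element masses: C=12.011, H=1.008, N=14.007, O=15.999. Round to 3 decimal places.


M = sum(count * atomic_mass) over atoms.
M = 1*12.011 + 3*1.008 + 1*14.007 + 2*15.999
M = 12.011 + 3.024 + 14.007 + 31.998
M = 61.04 g/mol, rounded to 3 dp:

61.040 g/mol


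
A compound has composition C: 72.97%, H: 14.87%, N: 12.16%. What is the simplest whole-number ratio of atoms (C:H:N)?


Assume 100 g of compound, divide each mass% by atomic mass to get moles, then normalize by the smallest to get a raw atom ratio.
Moles per 100 g: C: 72.97/12.011 = 6.0753, H: 14.87/1.008 = 14.752, N: 12.16/14.007 = 0.8681
Raw ratio (divide by min = 0.8681): C: 6.998, H: 16.993, N: 1.0
Multiply by 1 to clear fractions: C: 6.998 ~= 7, H: 16.993 ~= 17, N: 1.0 ~= 1
Reduce by GCD to get the simplest whole-number ratio:

7:17:1


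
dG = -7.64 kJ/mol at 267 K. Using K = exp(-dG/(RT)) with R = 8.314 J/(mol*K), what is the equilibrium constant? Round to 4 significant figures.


dG is in kJ/mol; multiply by 1000 to match R in J/(mol*K).
RT = 8.314 * 267 = 2219.838 J/mol
exponent = -dG*1000 / (RT) = -(-7.64*1000) / 2219.838 = 3.44169259
K = exp(3.44169259)
K = 31.23979, rounded to 4 significant figures:

31.24


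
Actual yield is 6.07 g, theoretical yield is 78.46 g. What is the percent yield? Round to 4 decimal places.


% yield = 100 * actual / theoretical
% yield = 100 * 6.07 / 78.46
% yield = 7.7364262 %, rounded to 4 dp:

7.7364 %


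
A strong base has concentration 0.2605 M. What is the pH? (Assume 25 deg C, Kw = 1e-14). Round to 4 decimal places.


A strong base dissociates completely, so [OH-] equals the given concentration.
pOH = -log10([OH-]) = -log10(0.2605) = 0.584192
pH = 14 - pOH = 14 - 0.584192
pH = 13.415808, rounded to 4 dp:

13.4158


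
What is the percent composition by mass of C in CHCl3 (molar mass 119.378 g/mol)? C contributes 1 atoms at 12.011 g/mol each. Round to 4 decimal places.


pct = 100 * (n_elem * M_elem) / M_total
mass_contribution = 1 * 12.011 = 12.011 g/mol
pct = 100 * 12.011 / 119.378
pct = 10.06131783 %, rounded to 4 dp:

10.0613 %


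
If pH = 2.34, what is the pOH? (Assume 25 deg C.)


At 25 deg C, pH + pOH = 14.
pOH = 14 - pH = 14 - 2.34
pOH = 11.66:

11.66


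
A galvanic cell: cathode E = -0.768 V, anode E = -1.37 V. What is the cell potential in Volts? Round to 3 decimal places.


Standard cell potential: E_cell = E_cathode - E_anode.
E_cell = -0.768 - (-1.37)
E_cell = 0.602 V, rounded to 3 dp:

0.602 V


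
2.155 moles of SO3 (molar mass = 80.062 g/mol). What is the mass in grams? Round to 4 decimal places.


mass = n * M
mass = 2.155 * 80.062
mass = 172.53361 g, rounded to 4 dp:

172.5336 g


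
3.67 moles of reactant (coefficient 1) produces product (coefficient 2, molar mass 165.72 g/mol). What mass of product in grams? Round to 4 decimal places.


Use the coefficient ratio to convert reactant moles to product moles, then multiply by the product's molar mass.
moles_P = moles_R * (coeff_P / coeff_R) = 3.67 * (2/1) = 7.34
mass_P = moles_P * M_P = 7.34 * 165.72
mass_P = 1216.3848 g, rounded to 4 dp:

1216.3848 g


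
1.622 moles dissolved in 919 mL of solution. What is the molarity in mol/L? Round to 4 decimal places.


Convert volume to liters: V_L = V_mL / 1000.
V_L = 919 / 1000 = 0.919 L
M = n / V_L = 1.622 / 0.919
M = 1.76496192 mol/L, rounded to 4 dp:

1.7650 mol/L


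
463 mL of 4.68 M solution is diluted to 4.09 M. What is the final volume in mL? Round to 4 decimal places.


Dilution: M1*V1 = M2*V2, solve for V2.
V2 = M1*V1 / M2
V2 = 4.68 * 463 / 4.09
V2 = 2166.84 / 4.09
V2 = 529.78973105 mL, rounded to 4 dp:

529.7897 mL


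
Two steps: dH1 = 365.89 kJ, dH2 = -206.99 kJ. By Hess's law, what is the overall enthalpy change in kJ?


Hess's law: enthalpy is a state function, so add the step enthalpies.
dH_total = dH1 + dH2 = 365.89 + (-206.99)
dH_total = 158.9 kJ:

158.90 kJ


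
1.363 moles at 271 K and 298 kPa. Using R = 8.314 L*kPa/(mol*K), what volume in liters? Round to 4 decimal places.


PV = nRT, solve for V = nRT / P.
nRT = 1.363 * 8.314 * 271 = 3070.9671
V = 3070.9671 / 298
V = 10.30525872 L, rounded to 4 dp:

10.3053 L


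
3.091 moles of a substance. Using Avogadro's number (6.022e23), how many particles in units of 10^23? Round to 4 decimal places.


N = n * NA, then divide by 1e23 for the requested units.
N / 1e23 = n * 6.022
N / 1e23 = 3.091 * 6.022
N / 1e23 = 18.614002, rounded to 4 dp:

18.6140


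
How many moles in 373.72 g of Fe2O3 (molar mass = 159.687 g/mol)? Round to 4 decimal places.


n = mass / M
n = 373.72 / 159.687
n = 2.34032827 mol, rounded to 4 dp:

2.3403 mol


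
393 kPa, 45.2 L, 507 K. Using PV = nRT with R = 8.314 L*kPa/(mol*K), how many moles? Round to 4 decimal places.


PV = nRT, solve for n = PV / (RT).
PV = 393 * 45.2 = 17763.6
RT = 8.314 * 507 = 4215.198
n = 17763.6 / 4215.198
n = 4.21417926 mol, rounded to 4 dp:

4.2142 mol


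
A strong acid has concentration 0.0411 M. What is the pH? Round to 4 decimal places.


A strong acid dissociates completely, so [H+] equals the given concentration.
pH = -log10([H+]) = -log10(0.0411)
pH = 1.38615818, rounded to 4 dp:

1.3862


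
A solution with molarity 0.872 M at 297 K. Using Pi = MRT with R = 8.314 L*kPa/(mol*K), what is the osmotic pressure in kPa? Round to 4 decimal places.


Osmotic pressure (van't Hoff): Pi = M*R*T.
RT = 8.314 * 297 = 2469.258
Pi = 0.872 * 2469.258
Pi = 2153.192976 kPa, rounded to 4 dp:

2153.1930 kPa


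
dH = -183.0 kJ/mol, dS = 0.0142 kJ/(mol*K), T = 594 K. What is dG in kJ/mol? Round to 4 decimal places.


Gibbs: dG = dH - T*dS (consistent units, dS already in kJ/(mol*K)).
T*dS = 594 * 0.0142 = 8.4348
dG = -183.0 - (8.4348)
dG = -191.4348 kJ/mol, rounded to 4 dp:

-191.4348 kJ/mol


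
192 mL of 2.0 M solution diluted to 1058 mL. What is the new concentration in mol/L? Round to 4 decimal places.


Dilution: M1*V1 = M2*V2, solve for M2.
M2 = M1*V1 / V2
M2 = 2.0 * 192 / 1058
M2 = 384.0 / 1058
M2 = 0.36294896 mol/L, rounded to 4 dp:

0.3629 mol/L


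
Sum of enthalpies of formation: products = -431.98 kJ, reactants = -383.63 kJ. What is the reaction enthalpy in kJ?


dH_rxn = sum(dH_f products) - sum(dH_f reactants)
dH_rxn = -431.98 - (-383.63)
dH_rxn = -48.35 kJ:

-48.35 kJ


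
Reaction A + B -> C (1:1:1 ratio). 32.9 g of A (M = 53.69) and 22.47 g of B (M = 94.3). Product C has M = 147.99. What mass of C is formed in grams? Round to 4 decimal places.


Find moles of each reactant; the smaller value is the limiting reagent in a 1:1:1 reaction, so moles_C equals moles of the limiter.
n_A = mass_A / M_A = 32.9 / 53.69 = 0.612777 mol
n_B = mass_B / M_B = 22.47 / 94.3 = 0.238282 mol
Limiting reagent: B (smaller), n_limiting = 0.238282 mol
mass_C = n_limiting * M_C = 0.238282 * 147.99
mass_C = 35.26335318 g, rounded to 4 dp:

35.2634 g


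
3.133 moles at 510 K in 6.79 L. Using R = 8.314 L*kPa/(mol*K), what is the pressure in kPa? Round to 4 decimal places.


PV = nRT, solve for P = nRT / V.
nRT = 3.133 * 8.314 * 510 = 13284.3586
P = 13284.3586 / 6.79
P = 1956.45929308 kPa, rounded to 4 dp:

1956.4593 kPa


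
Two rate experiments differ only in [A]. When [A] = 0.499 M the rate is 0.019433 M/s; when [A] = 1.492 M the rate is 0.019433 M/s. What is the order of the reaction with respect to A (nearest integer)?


Rate is proportional to [A]^n, so rate2/rate1 = ([A]2/[A]1)^n. Take logs to solve for n.
rate2/rate1 = 0.019433 / 0.019433 = 1.0
[A]2/[A]1 = 1.492 / 0.499 = 2.99
n = ln(1.0) / ln(2.99) = 0.0
Nearest integer order:

0


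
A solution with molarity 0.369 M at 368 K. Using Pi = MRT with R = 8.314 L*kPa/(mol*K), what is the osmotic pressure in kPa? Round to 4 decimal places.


Osmotic pressure (van't Hoff): Pi = M*R*T.
RT = 8.314 * 368 = 3059.552
Pi = 0.369 * 3059.552
Pi = 1128.974688 kPa, rounded to 4 dp:

1128.9747 kPa


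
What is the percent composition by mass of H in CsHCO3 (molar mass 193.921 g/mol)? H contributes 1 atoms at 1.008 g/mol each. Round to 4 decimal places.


pct = 100 * (n_elem * M_elem) / M_total
mass_contribution = 1 * 1.008 = 1.008 g/mol
pct = 100 * 1.008 / 193.921
pct = 0.5197993 %, rounded to 4 dp:

0.5198 %


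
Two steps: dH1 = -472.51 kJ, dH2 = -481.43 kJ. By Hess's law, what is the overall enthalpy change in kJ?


Hess's law: enthalpy is a state function, so add the step enthalpies.
dH_total = dH1 + dH2 = -472.51 + (-481.43)
dH_total = -953.94 kJ:

-953.94 kJ


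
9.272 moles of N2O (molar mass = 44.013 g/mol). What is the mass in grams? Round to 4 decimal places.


mass = n * M
mass = 9.272 * 44.013
mass = 408.088536 g, rounded to 4 dp:

408.0885 g


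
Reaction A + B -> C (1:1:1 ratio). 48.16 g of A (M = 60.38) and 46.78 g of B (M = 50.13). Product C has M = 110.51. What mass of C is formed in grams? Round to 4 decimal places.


Find moles of each reactant; the smaller value is the limiting reagent in a 1:1:1 reaction, so moles_C equals moles of the limiter.
n_A = mass_A / M_A = 48.16 / 60.38 = 0.797615 mol
n_B = mass_B / M_B = 46.78 / 50.13 = 0.933174 mol
Limiting reagent: A (smaller), n_limiting = 0.797615 mol
mass_C = n_limiting * M_C = 0.797615 * 110.51
mass_C = 88.14443365 g, rounded to 4 dp:

88.1444 g


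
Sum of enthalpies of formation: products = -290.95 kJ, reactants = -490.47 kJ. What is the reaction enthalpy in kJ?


dH_rxn = sum(dH_f products) - sum(dH_f reactants)
dH_rxn = -290.95 - (-490.47)
dH_rxn = 199.52 kJ:

199.52 kJ


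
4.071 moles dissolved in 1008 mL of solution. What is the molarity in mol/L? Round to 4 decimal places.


Convert volume to liters: V_L = V_mL / 1000.
V_L = 1008 / 1000 = 1.008 L
M = n / V_L = 4.071 / 1.008
M = 4.03869048 mol/L, rounded to 4 dp:

4.0387 mol/L


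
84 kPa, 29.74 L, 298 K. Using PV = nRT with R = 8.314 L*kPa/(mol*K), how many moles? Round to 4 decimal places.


PV = nRT, solve for n = PV / (RT).
PV = 84 * 29.74 = 2498.16
RT = 8.314 * 298 = 2477.572
n = 2498.16 / 2477.572
n = 1.00830975 mol, rounded to 4 dp:

1.0083 mol


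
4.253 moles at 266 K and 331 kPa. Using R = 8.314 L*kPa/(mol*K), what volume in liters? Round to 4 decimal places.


PV = nRT, solve for V = nRT / P.
nRT = 4.253 * 8.314 * 266 = 9405.6116
V = 9405.6116 / 331
V = 28.41574502 L, rounded to 4 dp:

28.4157 L


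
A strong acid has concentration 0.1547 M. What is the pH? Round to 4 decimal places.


A strong acid dissociates completely, so [H+] equals the given concentration.
pH = -log10([H+]) = -log10(0.1547)
pH = 0.81050969, rounded to 4 dp:

0.8105


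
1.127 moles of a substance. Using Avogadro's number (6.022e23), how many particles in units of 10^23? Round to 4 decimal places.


N = n * NA, then divide by 1e23 for the requested units.
N / 1e23 = n * 6.022
N / 1e23 = 1.127 * 6.022
N / 1e23 = 6.786794, rounded to 4 dp:

6.7868
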